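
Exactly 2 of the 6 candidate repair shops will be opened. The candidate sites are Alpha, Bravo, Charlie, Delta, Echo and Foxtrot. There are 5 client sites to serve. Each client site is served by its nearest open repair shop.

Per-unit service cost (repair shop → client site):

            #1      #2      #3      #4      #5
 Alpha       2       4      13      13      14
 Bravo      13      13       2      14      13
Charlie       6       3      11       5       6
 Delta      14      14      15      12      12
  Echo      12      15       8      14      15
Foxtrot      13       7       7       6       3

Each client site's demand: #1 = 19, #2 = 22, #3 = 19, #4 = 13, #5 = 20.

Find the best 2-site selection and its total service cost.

Choose Alpha and Foxtrot; total service cost 397.

With exactly 2 open, each client site uses its cheapest among the chosen.
{Alpha, Foxtrot}: #1→Alpha 2·19=38, #2→Alpha 4·22=88, #3→Foxtrot 7·19=133, #4→Foxtrot 6·13=78, #5→Foxtrot 3·20=60. Service cost 397.
{Bravo, Charlie}: service cost 403
{Charlie, Foxtrot}: service cost 438
Among all 15 size-2 choices, {Alpha, Foxtrot} is lowest.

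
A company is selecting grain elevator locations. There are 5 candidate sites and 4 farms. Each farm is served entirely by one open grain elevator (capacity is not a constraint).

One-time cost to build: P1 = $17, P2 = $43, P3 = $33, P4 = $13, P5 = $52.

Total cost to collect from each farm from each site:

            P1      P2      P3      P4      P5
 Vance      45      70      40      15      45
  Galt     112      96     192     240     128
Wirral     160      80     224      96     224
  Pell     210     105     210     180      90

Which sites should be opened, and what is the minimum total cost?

Open P2 and P4; minimum total cost 352.

For any fixed open set, each farm goes to its cheapest open site; total = fixed + service.
{P2, P4}: Vance→P4 15, Galt→P2 96, Wirral→P2 80, Pell→P2 105. Service 296; fixed 56; total 352.
{P1, P2, P4}: Vance→P4 15, Galt→P2 96, Wirral→P2 80, Pell→P2 105. Service 296; fixed 73; total 369.
{P2, P3, P4}: Vance→P4 15, Galt→P2 96, Wirral→P2 80, Pell→P2 105. Service 296; fixed 89; total 385.
{P1, P2, P3, P4, P5}: service 281 + fixed 158 = 439
No other subset beats 352.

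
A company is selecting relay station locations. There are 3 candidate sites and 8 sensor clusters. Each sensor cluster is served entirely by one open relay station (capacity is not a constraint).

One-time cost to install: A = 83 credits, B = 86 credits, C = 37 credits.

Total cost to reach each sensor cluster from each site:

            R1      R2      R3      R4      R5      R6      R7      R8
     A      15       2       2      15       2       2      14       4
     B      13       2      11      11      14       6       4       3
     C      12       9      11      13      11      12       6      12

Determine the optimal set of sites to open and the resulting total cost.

For any fixed open set, each sensor cluster goes to its cheapest open site; total = fixed + service.
{C}: R1→C 12, R2→C 9, R3→C 11, R4→C 13, R5→C 11, R6→C 12, R7→C 6, R8→C 12. Service 86; fixed 37; total 123.
{A}: service 56 + fixed 83 = 139
{B}: service 64 + fixed 86 = 150
{A, B, C}: R1→C 12, R2→A 2, R3→A 2, R4→B 11, R5→A 2, R6→A 2, R7→B 4, R8→B 3. Service 38; fixed 206; total 244.
(All 7 nonempty subsets were checked; C only is lowest.)

Open C only; minimum total cost 123.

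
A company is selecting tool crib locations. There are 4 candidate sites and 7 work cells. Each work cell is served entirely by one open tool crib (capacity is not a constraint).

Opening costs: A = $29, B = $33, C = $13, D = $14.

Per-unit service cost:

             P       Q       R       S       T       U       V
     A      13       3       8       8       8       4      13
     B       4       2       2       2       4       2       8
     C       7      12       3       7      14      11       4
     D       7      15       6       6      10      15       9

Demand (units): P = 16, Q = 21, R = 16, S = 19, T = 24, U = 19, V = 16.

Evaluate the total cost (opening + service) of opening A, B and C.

Total cost: 449

Each work cell is assigned to its cheapest site among the open ones.
{A, B, C}: P→B 4·16=64, Q→B 2·21=42, R→B 2·16=32, S→B 2·19=38, T→B 4·24=96, U→B 2·19=38, V→C 4·16=64. Service 374; fixed 75; total 449.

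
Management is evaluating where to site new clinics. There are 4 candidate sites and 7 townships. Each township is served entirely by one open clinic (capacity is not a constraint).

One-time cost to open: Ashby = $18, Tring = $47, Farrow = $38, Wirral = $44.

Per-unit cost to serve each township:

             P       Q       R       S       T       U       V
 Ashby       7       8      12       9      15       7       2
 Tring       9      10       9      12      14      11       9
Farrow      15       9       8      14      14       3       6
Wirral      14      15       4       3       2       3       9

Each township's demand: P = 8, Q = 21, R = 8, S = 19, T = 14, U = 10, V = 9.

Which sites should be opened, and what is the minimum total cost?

For any fixed open set, each township goes to its cheapest open site; total = fixed + service.
{Ashby, Wirral}: P→Ashby 7·8=56, Q→Ashby 8·21=168, R→Wirral 4·8=32, S→Wirral 3·19=57, T→Wirral 2·14=28, U→Wirral 3·10=30, V→Ashby 2·9=18. Service 389; fixed 62; total 451.
{Ashby, Farrow, Wirral}: P→Ashby 7·8=56, Q→Ashby 8·21=168, R→Wirral 4·8=32, S→Wirral 3·19=57, T→Wirral 2·14=28, U→Farrow 3·10=30, V→Ashby 2·9=18. Service 389; fixed 100; total 489.
{Ashby, Tring, Wirral}: service 389 + fixed 109 = 498
{Ashby, Tring, Farrow, Wirral}: service 389 + fixed 147 = 536
No other subset beats 451.

Open Ashby and Wirral; minimum total cost 451.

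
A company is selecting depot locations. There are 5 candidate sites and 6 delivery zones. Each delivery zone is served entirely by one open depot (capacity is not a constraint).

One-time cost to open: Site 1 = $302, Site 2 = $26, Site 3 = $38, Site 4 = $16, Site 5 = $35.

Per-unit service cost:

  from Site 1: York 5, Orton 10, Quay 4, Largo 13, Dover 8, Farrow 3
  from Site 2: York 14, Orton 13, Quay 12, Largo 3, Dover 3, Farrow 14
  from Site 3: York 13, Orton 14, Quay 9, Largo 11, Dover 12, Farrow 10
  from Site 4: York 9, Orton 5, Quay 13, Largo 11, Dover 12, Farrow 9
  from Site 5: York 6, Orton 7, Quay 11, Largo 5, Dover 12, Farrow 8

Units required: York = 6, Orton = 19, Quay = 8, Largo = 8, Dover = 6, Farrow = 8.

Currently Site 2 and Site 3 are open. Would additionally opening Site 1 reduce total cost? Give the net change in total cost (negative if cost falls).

No — net change +101 (cost rises by 101).

Current service cost with {Site 2, Site 3}: 519.
Adding Site 1: each delivery zone re-picks its cheapest; new service cost 318, saving 201.
Extra fixed cost: 302. Net change = 302 − 201 = 101.
(Totals: 583 → 684.)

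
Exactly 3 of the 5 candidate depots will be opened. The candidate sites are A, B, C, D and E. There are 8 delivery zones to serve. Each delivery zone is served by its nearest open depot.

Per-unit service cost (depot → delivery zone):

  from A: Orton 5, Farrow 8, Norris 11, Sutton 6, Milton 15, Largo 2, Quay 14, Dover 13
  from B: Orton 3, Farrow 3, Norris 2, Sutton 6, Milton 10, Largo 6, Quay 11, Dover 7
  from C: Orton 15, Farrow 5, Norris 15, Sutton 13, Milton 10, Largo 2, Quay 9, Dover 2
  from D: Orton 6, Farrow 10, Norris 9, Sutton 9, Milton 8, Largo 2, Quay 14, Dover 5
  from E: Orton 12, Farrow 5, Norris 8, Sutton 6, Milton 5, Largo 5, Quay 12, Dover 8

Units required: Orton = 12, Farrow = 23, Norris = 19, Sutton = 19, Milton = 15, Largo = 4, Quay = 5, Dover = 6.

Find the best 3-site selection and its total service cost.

With exactly 3 open, each delivery zone uses its cheapest among the chosen.
{B, C, E}: Orton→B 3·12=36, Farrow→B 3·23=69, Norris→B 2·19=38, Sutton→B 6·19=114, Milton→E 5·15=75, Largo→C 2·4=8, Quay→C 9·5=45, Dover→C 2·6=12. Service cost 397.
{B, D, E}: service cost 425
{A, B, E}: service cost 437
Among all 10 size-3 choices, {B, C, E} is lowest.

Choose B, C and E; total service cost 397.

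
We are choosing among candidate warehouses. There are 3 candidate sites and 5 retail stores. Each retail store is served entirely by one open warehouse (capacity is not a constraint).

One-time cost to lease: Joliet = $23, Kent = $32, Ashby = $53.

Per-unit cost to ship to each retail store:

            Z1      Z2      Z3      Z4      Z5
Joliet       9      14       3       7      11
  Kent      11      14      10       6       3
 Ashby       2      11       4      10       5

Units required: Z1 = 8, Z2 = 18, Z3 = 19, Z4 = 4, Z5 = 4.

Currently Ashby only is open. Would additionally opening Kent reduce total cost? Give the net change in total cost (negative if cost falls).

Current service cost with {Ashby}: 350.
Adding Kent: each retail store re-picks its cheapest; new service cost 326, saving 24.
Extra fixed cost: 32. Net change = 32 − 24 = 8.
(Totals: 403 → 411.)

No — net change +8 (cost rises by 8).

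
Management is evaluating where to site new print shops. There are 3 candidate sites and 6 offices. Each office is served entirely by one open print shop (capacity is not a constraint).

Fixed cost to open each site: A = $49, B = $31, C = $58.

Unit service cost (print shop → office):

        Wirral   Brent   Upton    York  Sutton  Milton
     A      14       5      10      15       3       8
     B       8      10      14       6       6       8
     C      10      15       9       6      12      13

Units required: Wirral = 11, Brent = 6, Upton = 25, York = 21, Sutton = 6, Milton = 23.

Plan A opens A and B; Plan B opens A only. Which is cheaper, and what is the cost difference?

Plan A: {A, B}: Wirral→B 8·11=88, Brent→A 5·6=30, Upton→A 10·25=250, York→B 6·21=126, Sutton→A 3·6=18, Milton→A 8·23=184. Service 696; fixed 80; total 776.
Plan B: {A}: Wirral→A 14·11=154, Brent→A 5·6=30, Upton→A 10·25=250, York→A 15·21=315, Sutton→A 3·6=18, Milton→A 8·23=184. Service 951; fixed 49; total 1000.
Difference: |776 − 1000| = 224.

Plan A is cheaper by 224.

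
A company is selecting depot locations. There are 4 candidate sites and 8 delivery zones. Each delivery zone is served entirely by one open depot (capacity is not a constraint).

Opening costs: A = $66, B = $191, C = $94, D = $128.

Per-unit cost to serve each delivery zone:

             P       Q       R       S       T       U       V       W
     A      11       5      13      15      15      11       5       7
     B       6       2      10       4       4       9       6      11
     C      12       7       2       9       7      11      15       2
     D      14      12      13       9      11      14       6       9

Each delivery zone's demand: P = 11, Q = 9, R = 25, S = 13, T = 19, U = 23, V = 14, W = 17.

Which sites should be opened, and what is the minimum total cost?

For any fixed open set, each delivery zone goes to its cheapest open site; total = fixed + service.
{B, C}: P→B 6·11=66, Q→B 2·9=18, R→C 2·25=50, S→B 4·13=52, T→B 4·19=76, U→B 9·23=207, V→B 6·14=84, W→C 2·17=34. Service 587; fixed 285; total 872.
{A, B, C}: P→B 6·11=66, Q→B 2·9=18, R→C 2·25=50, S→B 4·13=52, T→B 4·19=76, U→B 9·23=207, V→A 5·14=70, W→C 2·17=34. Service 573; fixed 351; total 924.
{A, C}: P→A 11·11=121, Q→A 5·9=45, R→C 2·25=50, S→C 9·13=117, T→C 7·19=133, U→A 11·23=253, V→A 5·14=70, W→C 2·17=34. Service 823; fixed 160; total 983.
{A, B, C, D}: service 573 + fixed 479 = 1052
No other subset beats 872.

Open B and C; minimum total cost 872.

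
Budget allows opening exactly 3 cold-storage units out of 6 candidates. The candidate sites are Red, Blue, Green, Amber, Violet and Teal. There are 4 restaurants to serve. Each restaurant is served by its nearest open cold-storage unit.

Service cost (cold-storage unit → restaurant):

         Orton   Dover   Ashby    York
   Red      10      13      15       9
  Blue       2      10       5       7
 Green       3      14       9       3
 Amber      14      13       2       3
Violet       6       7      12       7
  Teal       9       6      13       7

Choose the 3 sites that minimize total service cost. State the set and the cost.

With exactly 3 open, each restaurant uses its cheapest among the chosen.
{Blue, Amber, Teal}: Orton→Blue 2, Dover→Teal 6, Ashby→Amber 2, York→Amber 3. Service cost 13.
{Blue, Amber, Violet}: service cost 14
{Green, Amber, Teal}: service cost 14
Among all 20 size-3 choices, {Blue, Amber, Teal} is lowest.

Choose Blue, Amber and Teal; total service cost 13.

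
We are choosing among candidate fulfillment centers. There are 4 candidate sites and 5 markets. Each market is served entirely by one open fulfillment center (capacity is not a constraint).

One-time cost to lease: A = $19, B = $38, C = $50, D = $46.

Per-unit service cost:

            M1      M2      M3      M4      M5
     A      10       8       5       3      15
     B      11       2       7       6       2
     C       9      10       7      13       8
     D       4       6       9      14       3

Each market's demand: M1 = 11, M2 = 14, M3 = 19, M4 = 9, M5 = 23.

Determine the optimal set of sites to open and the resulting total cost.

For any fixed open set, each market goes to its cheapest open site; total = fixed + service.
{A, B, D}: M1→D 4·11=44, M2→B 2·14=28, M3→A 5·19=95, M4→A 3·9=27, M5→B 2·23=46. Service 240; fixed 103; total 343.
{A, B}: service 306 + fixed 57 = 363
{A, D}: M1→D 4·11=44, M2→D 6·14=84, M3→A 5·19=95, M4→A 3·9=27, M5→D 3·23=69. Service 319; fixed 65; total 384.
{A, B, C, D}: service 240 + fixed 153 = 393
No other subset beats 343.

Open A, B and D; minimum total cost 343.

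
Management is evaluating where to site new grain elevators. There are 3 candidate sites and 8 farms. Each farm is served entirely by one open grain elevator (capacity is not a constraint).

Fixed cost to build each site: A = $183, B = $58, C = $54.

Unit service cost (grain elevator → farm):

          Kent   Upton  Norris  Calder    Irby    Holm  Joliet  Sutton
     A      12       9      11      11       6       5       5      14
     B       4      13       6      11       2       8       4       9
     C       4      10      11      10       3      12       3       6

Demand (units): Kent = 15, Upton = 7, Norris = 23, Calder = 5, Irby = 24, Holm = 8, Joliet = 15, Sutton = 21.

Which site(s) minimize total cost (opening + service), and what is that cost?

Open B and C; minimum total cost 713.

For any fixed open set, each farm goes to its cheapest open site; total = fixed + service.
{B, C}: Kent→B 4·15=60, Upton→C 10·7=70, Norris→B 6·23=138, Calder→C 10·5=50, Irby→B 2·24=48, Holm→B 8·8=64, Joliet→C 3·15=45, Sutton→C 6·21=126. Service 601; fixed 112; total 713.
{B}: service 705 + fixed 58 = 763
{C}: Kent→C 4·15=60, Upton→C 10·7=70, Norris→C 11·23=253, Calder→C 10·5=50, Irby→C 3·24=72, Holm→C 12·8=96, Joliet→C 3·15=45, Sutton→C 6·21=126. Service 772; fixed 54; total 826.
{A, B, C}: Kent→B 4·15=60, Upton→A 9·7=63, Norris→B 6·23=138, Calder→C 10·5=50, Irby→B 2·24=48, Holm→A 5·8=40, Joliet→C 3·15=45, Sutton→C 6·21=126. Service 570; fixed 295; total 865.
(All 7 nonempty subsets were checked; B and C is lowest.)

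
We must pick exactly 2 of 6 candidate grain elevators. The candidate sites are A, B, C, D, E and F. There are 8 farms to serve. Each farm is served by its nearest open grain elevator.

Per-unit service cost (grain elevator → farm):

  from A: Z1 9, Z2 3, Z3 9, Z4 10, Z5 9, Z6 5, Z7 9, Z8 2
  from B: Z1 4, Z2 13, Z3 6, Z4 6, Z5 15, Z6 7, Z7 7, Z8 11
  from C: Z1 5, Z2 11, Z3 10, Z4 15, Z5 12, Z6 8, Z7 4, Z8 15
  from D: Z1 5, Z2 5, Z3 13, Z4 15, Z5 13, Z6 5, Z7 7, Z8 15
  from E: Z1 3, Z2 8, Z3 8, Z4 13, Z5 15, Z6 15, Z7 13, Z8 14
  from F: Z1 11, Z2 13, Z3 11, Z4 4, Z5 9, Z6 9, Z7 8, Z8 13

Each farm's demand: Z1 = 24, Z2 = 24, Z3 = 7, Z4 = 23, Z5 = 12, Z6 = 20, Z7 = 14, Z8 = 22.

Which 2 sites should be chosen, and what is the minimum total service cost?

Choose A and B; total service cost 698.

With exactly 2 open, each farm uses its cheapest among the chosen.
{A, B}: Z1→B 4·24=96, Z2→A 3·24=72, Z3→B 6·7=42, Z4→B 6·23=138, Z5→A 9·12=108, Z6→A 5·20=100, Z7→B 7·14=98, Z8→A 2·22=44. Service cost 698.
{A, C}: service cost 793
{A, F}: service cost 807
Among all 15 size-2 choices, {A, B} is lowest.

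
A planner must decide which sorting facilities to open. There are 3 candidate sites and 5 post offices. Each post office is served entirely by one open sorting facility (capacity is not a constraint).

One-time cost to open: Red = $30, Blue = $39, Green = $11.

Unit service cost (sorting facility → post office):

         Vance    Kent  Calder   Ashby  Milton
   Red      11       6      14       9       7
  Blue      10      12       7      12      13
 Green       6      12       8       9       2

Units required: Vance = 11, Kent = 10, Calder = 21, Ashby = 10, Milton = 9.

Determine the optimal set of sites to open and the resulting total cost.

Open Red and Green; minimum total cost 443.

For any fixed open set, each post office goes to its cheapest open site; total = fixed + service.
{Red, Green}: Vance→Green 6·11=66, Kent→Red 6·10=60, Calder→Green 8·21=168, Ashby→Red 9·10=90, Milton→Green 2·9=18. Service 402; fixed 41; total 443.
{Red, Blue, Green}: Vance→Green 6·11=66, Kent→Red 6·10=60, Calder→Blue 7·21=147, Ashby→Red 9·10=90, Milton→Green 2·9=18. Service 381; fixed 80; total 461.
{Green}: service 462 + fixed 11 = 473
No other subset beats 443.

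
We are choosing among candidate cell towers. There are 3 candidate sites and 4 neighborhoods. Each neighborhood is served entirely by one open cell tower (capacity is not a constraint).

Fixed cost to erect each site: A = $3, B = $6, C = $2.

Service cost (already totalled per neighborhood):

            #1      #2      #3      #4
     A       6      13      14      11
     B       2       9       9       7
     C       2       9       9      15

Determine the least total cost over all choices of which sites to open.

Minimum total cost: 33

For any fixed open set, each neighborhood goes to its cheapest open site; total = fixed + service.
{B}: #1→B 2, #2→B 9, #3→B 9, #4→B 7. Service 27; fixed 6; total 33.
{B, C}: service 27 + fixed 8 = 35
{A, B}: #1→B 2, #2→B 9, #3→B 9, #4→B 7. Service 27; fixed 9; total 36.
{A, B, C}: service 27 + fixed 11 = 38
No other subset beats 33.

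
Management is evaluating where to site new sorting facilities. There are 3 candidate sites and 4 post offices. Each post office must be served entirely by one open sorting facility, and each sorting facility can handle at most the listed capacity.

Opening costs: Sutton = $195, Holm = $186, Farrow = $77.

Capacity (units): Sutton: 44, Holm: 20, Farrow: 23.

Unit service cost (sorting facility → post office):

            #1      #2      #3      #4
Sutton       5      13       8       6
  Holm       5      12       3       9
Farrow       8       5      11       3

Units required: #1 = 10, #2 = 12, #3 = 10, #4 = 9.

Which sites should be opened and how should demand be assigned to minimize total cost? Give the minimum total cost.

Minimum total cost: 430

Open {Holm, Farrow}: #1→Holm 5·10=50, #2→Farrow 5·12=60, #3→Holm 3·10=30, #4→Farrow 3·9=27.
Loads: Holm carries 20/20, Farrow carries 21/23. Service 167; fixed 263; total 430.
Next best feasible plan costs 489.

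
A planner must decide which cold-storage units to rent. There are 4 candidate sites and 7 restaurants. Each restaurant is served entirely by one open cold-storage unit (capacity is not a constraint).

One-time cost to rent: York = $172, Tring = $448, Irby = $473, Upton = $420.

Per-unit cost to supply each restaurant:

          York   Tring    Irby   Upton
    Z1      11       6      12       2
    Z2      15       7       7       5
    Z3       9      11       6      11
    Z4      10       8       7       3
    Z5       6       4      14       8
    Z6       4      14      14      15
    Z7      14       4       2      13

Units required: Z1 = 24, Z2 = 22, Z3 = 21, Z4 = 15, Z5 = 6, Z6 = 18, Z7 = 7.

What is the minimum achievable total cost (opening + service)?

Minimum total cost: 1183

For any fixed open set, each restaurant goes to its cheapest open site; total = fixed + service.
{York, Upton}: Z1→Upton 2·24=48, Z2→Upton 5·22=110, Z3→York 9·21=189, Z4→Upton 3·15=45, Z5→York 6·6=36, Z6→York 4·18=72, Z7→Upton 13·7=91. Service 591; fixed 592; total 1183.
{Upton}: Z1→Upton 2·24=48, Z2→Upton 5·22=110, Z3→Upton 11·21=231, Z4→Upton 3·15=45, Z5→Upton 8·6=48, Z6→Upton 15·18=270, Z7→Upton 13·7=91. Service 843; fixed 420; total 1263.
{York}: service 1139 + fixed 172 = 1311
{York, Tring, Irby, Upton}: Z1→Upton 2·24=48, Z2→Upton 5·22=110, Z3→Irby 6·21=126, Z4→Upton 3·15=45, Z5→Tring 4·6=24, Z6→York 4·18=72, Z7→Irby 2·7=14. Service 439; fixed 1513; total 1952.
(All 15 nonempty subsets were checked; York and Upton is lowest.)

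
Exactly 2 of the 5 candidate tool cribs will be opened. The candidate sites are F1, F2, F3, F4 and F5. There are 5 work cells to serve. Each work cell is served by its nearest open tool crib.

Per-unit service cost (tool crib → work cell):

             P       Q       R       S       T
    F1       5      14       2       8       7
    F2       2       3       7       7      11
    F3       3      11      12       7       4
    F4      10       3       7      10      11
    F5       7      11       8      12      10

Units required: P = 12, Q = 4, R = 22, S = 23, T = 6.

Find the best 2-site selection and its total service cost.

With exactly 2 open, each work cell uses its cheapest among the chosen.
{F1, F2}: P→F2 2·12=24, Q→F2 3·4=12, R→F1 2·22=44, S→F2 7·23=161, T→F1 7·6=42. Service cost 283.
{F1, F3}: service cost 309
{F1, F4}: service cost 342
Among all 10 size-2 choices, {F1, F2} is lowest.

Choose F1 and F2; total service cost 283.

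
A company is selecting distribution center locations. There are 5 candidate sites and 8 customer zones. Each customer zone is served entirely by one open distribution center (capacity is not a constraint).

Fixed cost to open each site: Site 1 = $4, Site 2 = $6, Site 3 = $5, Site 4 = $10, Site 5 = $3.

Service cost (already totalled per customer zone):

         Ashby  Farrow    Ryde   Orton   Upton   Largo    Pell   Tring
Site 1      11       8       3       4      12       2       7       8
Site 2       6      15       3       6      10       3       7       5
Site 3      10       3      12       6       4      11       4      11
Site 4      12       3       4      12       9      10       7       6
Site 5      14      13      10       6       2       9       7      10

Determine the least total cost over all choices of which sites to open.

Minimum total cost: 45

For any fixed open set, each customer zone goes to its cheapest open site; total = fixed + service.
{Site 2, Site 3}: Ashby→Site 2 6, Farrow→Site 3 3, Ryde→Site 2 3, Orton→Site 2 6, Upton→Site 3 4, Largo→Site 2 3, Pell→Site 3 4, Tring→Site 2 5. Service 34; fixed 11; total 45.
{Site 1, Site 2, Site 3}: Ashby→Site 2 6, Farrow→Site 3 3, Ryde→Site 1 3, Orton→Site 1 4, Upton→Site 3 4, Largo→Site 1 2, Pell→Site 3 4, Tring→Site 2 5. Service 31; fixed 15; total 46.
{Site 2, Site 3, Site 5}: service 32 + fixed 14 = 46
{Site 1, Site 2, Site 3, Site 4, Site 5}: Ashby→Site 2 6, Farrow→Site 3 3, Ryde→Site 1 3, Orton→Site 1 4, Upton→Site 5 2, Largo→Site 1 2, Pell→Site 3 4, Tring→Site 2 5. Service 29; fixed 28; total 57.
No other subset beats 45.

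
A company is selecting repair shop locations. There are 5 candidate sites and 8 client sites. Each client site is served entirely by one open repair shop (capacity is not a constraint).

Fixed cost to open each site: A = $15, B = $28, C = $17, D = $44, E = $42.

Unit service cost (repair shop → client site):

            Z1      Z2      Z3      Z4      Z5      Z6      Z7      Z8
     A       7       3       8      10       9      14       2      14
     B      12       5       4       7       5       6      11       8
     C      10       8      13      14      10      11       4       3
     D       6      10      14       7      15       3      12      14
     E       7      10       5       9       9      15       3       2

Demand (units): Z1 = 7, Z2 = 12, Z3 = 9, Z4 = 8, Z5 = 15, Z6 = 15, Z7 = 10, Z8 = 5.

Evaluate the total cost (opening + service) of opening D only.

Each client site is assigned to its cheapest site among the open ones.
{D}: Z1→D 6·7=42, Z2→D 10·12=120, Z3→D 14·9=126, Z4→D 7·8=56, Z5→D 15·15=225, Z6→D 3·15=45, Z7→D 12·10=120, Z8→D 14·5=70. Service 804; fixed 44; total 848.

Total cost: 848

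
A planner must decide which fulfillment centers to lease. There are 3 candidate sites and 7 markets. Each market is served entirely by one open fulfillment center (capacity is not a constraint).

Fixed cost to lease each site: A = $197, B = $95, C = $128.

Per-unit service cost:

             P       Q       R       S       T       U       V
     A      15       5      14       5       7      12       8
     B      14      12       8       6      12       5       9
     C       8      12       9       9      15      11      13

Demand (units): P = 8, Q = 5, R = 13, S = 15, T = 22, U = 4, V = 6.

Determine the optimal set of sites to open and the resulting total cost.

Open B only; minimum total cost 799.

For any fixed open set, each market goes to its cheapest open site; total = fixed + service.
{B}: P→B 14·8=112, Q→B 12·5=60, R→B 8·13=104, S→B 6·15=90, T→B 12·22=264, U→B 5·4=20, V→B 9·6=54. Service 704; fixed 95; total 799.
{A, B}: service 538 + fixed 292 = 830
{A}: service 652 + fixed 197 = 849
{A, B, C}: service 490 + fixed 420 = 910
No other subset beats 799.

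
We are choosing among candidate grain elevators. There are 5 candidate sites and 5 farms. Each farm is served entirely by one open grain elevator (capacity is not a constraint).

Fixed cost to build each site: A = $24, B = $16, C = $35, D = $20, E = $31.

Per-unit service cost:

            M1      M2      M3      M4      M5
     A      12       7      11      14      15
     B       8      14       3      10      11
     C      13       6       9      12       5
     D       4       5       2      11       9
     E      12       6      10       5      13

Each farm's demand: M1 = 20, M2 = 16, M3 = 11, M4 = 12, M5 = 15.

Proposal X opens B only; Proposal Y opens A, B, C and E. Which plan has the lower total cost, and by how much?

Proposal Y is cheaper by 188.

Proposal X: {B}: M1→B 8·20=160, M2→B 14·16=224, M3→B 3·11=33, M4→B 10·12=120, M5→B 11·15=165. Service 702; fixed 16; total 718.
Proposal Y: {A, B, C, E}: M1→B 8·20=160, M2→C 6·16=96, M3→B 3·11=33, M4→E 5·12=60, M5→C 5·15=75. Service 424; fixed 106; total 530.
Difference: |718 − 530| = 188.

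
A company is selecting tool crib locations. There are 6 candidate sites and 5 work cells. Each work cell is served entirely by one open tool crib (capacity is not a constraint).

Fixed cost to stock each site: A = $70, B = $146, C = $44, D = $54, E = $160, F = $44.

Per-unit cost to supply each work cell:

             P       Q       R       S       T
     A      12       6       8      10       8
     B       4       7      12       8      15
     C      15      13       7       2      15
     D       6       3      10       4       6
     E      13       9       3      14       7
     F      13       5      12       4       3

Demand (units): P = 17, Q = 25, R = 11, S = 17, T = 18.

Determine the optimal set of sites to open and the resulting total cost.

Open C, D and F; minimum total cost 484.

For any fixed open set, each work cell goes to its cheapest open site; total = fixed + service.
{C, D, F}: P→D 6·17=102, Q→D 3·25=75, R→C 7·11=77, S→C 2·17=34, T→F 3·18=54. Service 342; fixed 142; total 484.
{C, D}: P→D 6·17=102, Q→D 3·25=75, R→C 7·11=77, S→C 2·17=34, T→D 6·18=108. Service 396; fixed 98; total 494.
{D, F}: service 409 + fixed 98 = 507
{A, B, C, D, E, F}: P→B 4·17=68, Q→D 3·25=75, R→E 3·11=33, S→C 2·17=34, T→F 3·18=54. Service 264; fixed 518; total 782.
No other subset beats 484.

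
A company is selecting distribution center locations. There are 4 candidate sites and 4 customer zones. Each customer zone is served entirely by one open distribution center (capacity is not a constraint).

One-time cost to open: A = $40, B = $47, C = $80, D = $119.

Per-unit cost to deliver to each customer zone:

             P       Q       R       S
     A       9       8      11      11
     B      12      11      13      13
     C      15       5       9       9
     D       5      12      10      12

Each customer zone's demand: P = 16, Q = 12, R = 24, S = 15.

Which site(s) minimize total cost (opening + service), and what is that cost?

Open A and C; minimum total cost 675.

For any fixed open set, each customer zone goes to its cheapest open site; total = fixed + service.
{A, C}: P→A 9·16=144, Q→C 5·12=60, R→C 9·24=216, S→C 9·15=135. Service 555; fixed 120; total 675.
{C, D}: service 491 + fixed 199 = 690
{A}: service 669 + fixed 40 = 709
{A, B, C, D}: service 491 + fixed 286 = 777
No other subset beats 675.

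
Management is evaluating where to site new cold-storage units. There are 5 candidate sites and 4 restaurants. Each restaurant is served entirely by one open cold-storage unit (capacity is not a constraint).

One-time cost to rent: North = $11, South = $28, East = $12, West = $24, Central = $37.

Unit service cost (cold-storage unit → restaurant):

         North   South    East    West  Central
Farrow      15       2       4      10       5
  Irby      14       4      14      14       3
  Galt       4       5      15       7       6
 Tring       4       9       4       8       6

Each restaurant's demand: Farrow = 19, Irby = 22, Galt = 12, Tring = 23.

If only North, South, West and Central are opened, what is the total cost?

Total cost: 344

Each restaurant is assigned to its cheapest site among the open ones.
{North, South, West, Central}: Farrow→South 2·19=38, Irby→Central 3·22=66, Galt→North 4·12=48, Tring→North 4·23=92. Service 244; fixed 100; total 344.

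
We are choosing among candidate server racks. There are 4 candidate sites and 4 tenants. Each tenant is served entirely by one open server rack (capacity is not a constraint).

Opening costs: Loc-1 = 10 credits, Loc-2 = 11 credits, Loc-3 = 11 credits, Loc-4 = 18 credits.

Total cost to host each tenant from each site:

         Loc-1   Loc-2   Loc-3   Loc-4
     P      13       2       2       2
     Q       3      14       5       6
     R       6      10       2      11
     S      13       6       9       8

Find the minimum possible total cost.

For any fixed open set, each tenant goes to its cheapest open site; total = fixed + service.
{Loc-3}: P→Loc-3 2, Q→Loc-3 5, R→Loc-3 2, S→Loc-3 9. Service 18; fixed 11; total 29.
{Loc-1, Loc-3}: P→Loc-3 2, Q→Loc-1 3, R→Loc-3 2, S→Loc-3 9. Service 16; fixed 21; total 37.
{Loc-2, Loc-3}: service 15 + fixed 22 = 37
{Loc-1, Loc-2, Loc-3, Loc-4}: P→Loc-2 2, Q→Loc-1 3, R→Loc-3 2, S→Loc-2 6. Service 13; fixed 50; total 63.
No other subset beats 29.

Minimum total cost: 29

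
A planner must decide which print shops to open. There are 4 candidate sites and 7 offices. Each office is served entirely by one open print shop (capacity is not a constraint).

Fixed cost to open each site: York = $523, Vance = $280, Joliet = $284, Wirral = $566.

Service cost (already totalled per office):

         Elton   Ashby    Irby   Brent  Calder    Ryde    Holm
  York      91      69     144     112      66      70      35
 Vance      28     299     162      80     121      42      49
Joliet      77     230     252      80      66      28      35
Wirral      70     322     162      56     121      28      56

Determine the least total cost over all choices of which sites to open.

For any fixed open set, each office goes to its cheapest open site; total = fixed + service.
{Joliet}: Elton→Joliet 77, Ashby→Joliet 230, Irby→Joliet 252, Brent→Joliet 80, Calder→Joliet 66, Ryde→Joliet 28, Holm→Joliet 35. Service 768; fixed 284; total 1052.
{Vance}: Elton→Vance 28, Ashby→Vance 299, Irby→Vance 162, Brent→Vance 80, Calder→Vance 121, Ryde→Vance 42, Holm→Vance 49. Service 781; fixed 280; total 1061.
{York}: Elton→York 91, Ashby→York 69, Irby→York 144, Brent→York 112, Calder→York 66, Ryde→York 70, Holm→York 35. Service 587; fixed 523; total 1110.
{York, Vance, Joliet, Wirral}: service 426 + fixed 1653 = 2079
No other subset beats 1052.

Minimum total cost: 1052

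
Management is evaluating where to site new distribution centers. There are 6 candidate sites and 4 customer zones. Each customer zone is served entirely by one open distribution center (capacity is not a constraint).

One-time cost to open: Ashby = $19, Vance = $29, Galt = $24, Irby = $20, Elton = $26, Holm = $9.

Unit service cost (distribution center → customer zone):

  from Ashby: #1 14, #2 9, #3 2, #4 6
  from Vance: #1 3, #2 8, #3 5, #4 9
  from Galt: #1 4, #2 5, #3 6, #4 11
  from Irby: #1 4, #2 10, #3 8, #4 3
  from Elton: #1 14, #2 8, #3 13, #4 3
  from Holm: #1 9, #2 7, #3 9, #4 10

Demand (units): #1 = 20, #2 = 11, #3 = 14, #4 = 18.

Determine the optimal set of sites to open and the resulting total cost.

Open Ashby, Galt and Irby; minimum total cost 280.

For any fixed open set, each customer zone goes to its cheapest open site; total = fixed + service.
{Ashby, Galt, Irby}: #1→Galt 4·20=80, #2→Galt 5·11=55, #3→Ashby 2·14=28, #4→Irby 3·18=54. Service 217; fixed 63; total 280.
{Ashby, Galt, Elton}: service 217 + fixed 69 = 286
{Ashby, Irby, Holm}: service 239 + fixed 48 = 287
{Ashby, Vance, Galt, Irby, Elton, Holm}: #1→Vance 3·20=60, #2→Galt 5·11=55, #3→Ashby 2·14=28, #4→Irby 3·18=54. Service 197; fixed 127; total 324.
No other subset beats 280.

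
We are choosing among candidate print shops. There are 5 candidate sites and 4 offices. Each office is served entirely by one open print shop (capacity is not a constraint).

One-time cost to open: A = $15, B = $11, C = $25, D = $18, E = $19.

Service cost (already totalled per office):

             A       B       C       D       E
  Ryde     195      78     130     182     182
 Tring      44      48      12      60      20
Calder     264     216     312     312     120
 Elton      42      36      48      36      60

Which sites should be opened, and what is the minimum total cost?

For any fixed open set, each office goes to its cheapest open site; total = fixed + service.
{B, E}: Ryde→B 78, Tring→E 20, Calder→E 120, Elton→B 36. Service 254; fixed 30; total 284.
{A, B, E}: service 254 + fixed 45 = 299
{B, C, E}: service 246 + fixed 55 = 301
{A, B, C, D, E}: Ryde→B 78, Tring→C 12, Calder→E 120, Elton→B 36. Service 246; fixed 88; total 334.
No other subset beats 284.

Open B and E; minimum total cost 284.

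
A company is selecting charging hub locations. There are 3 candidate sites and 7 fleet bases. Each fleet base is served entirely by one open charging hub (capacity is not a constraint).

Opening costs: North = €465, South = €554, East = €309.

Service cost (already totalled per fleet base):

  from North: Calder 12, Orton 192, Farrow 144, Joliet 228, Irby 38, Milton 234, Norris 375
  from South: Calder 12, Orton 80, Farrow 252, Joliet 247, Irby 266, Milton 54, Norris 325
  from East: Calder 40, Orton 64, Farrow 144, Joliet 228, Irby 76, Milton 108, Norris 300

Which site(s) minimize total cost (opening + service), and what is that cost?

For any fixed open set, each fleet base goes to its cheapest open site; total = fixed + service.
{East}: Calder→East 40, Orton→East 64, Farrow→East 144, Joliet→East 228, Irby→East 76, Milton→East 108, Norris→East 300. Service 960; fixed 309; total 1269.
{North, East}: service 894 + fixed 774 = 1668
{North}: service 1223 + fixed 465 = 1688
{North, South, East}: Calder→North 12, Orton→East 64, Farrow→North 144, Joliet→North 228, Irby→North 38, Milton→South 54, Norris→East 300. Service 840; fixed 1328; total 2168.
No other subset beats 1269.

Open East only; minimum total cost 1269.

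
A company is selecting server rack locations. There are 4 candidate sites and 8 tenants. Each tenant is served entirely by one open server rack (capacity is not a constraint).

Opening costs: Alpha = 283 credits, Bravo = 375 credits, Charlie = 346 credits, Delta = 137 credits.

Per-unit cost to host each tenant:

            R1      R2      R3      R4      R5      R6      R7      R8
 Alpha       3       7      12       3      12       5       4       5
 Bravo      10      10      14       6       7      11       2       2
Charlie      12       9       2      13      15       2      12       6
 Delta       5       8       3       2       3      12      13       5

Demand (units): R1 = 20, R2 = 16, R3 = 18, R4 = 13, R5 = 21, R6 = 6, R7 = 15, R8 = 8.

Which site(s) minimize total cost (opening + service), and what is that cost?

For any fixed open set, each tenant goes to its cheapest open site; total = fixed + service.
{Delta}: R1→Delta 5·20=100, R2→Delta 8·16=128, R3→Delta 3·18=54, R4→Delta 2·13=26, R5→Delta 3·21=63, R6→Delta 12·6=72, R7→Delta 13·15=195, R8→Delta 5·8=40. Service 678; fixed 137; total 815.
{Alpha, Delta}: service 445 + fixed 420 = 865
{Bravo, Delta}: service 483 + fixed 512 = 995
{Alpha, Bravo, Charlie, Delta}: R1→Alpha 3·20=60, R2→Alpha 7·16=112, R3→Charlie 2·18=36, R4→Delta 2·13=26, R5→Delta 3·21=63, R6→Charlie 2·6=12, R7→Bravo 2·15=30, R8→Bravo 2·8=16. Service 355; fixed 1141; total 1496.
No other subset beats 815.

Open Delta only; minimum total cost 815.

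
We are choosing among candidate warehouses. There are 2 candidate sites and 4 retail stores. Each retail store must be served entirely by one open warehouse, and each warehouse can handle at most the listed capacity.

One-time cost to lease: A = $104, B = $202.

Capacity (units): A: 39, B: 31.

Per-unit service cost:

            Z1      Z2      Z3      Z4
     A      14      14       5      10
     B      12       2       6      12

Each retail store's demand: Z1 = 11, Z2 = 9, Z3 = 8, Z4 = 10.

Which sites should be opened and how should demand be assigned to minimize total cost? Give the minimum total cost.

Minimum total cost: 524

Open {A}: Z1→A 14·11=154, Z2→A 14·9=126, Z3→A 5·8=40, Z4→A 10·10=100.
Loads: A carries 38/39. Service 420; fixed 104; total 524.
Next best feasible plan costs 596.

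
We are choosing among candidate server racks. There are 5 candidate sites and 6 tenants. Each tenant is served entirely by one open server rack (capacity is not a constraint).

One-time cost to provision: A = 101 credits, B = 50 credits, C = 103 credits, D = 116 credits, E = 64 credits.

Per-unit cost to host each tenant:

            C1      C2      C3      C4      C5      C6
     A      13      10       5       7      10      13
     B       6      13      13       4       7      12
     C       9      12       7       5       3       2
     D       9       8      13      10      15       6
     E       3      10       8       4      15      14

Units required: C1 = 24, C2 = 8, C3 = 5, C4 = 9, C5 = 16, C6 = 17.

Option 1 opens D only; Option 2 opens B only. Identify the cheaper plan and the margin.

Option 2 is cheaper by 178.

Option 1: {D}: C1→D 9·24=216, C2→D 8·8=64, C3→D 13·5=65, C4→D 10·9=90, C5→D 15·16=240, C6→D 6·17=102. Service 777; fixed 116; total 893.
Option 2: {B}: C1→B 6·24=144, C2→B 13·8=104, C3→B 13·5=65, C4→B 4·9=36, C5→B 7·16=112, C6→B 12·17=204. Service 665; fixed 50; total 715.
Difference: |893 − 715| = 178.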